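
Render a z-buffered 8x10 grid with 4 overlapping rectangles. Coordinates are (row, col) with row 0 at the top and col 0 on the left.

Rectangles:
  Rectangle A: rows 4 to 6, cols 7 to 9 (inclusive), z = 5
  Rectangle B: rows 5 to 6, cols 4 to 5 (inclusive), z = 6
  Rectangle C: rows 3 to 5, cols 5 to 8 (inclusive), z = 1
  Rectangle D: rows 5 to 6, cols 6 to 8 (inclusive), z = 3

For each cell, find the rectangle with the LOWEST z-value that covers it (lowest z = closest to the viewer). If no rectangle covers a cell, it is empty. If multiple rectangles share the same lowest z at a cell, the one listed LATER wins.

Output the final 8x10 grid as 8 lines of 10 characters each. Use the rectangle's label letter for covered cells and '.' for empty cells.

..........
..........
..........
.....CCCC.
.....CCCCA
....BCCCCA
....BBDDDA
..........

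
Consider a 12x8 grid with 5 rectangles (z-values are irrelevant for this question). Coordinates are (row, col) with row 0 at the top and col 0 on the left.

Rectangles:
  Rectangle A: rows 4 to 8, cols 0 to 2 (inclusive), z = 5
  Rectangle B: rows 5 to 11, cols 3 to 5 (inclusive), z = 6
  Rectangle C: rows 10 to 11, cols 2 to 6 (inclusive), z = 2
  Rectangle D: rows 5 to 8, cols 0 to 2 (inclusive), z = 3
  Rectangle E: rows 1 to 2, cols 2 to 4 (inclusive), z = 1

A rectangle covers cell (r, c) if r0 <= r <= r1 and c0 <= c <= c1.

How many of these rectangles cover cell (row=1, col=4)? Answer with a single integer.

Check cell (1,4):
  A: rows 4-8 cols 0-2 -> outside (row miss)
  B: rows 5-11 cols 3-5 -> outside (row miss)
  C: rows 10-11 cols 2-6 -> outside (row miss)
  D: rows 5-8 cols 0-2 -> outside (row miss)
  E: rows 1-2 cols 2-4 -> covers
Count covering = 1

Answer: 1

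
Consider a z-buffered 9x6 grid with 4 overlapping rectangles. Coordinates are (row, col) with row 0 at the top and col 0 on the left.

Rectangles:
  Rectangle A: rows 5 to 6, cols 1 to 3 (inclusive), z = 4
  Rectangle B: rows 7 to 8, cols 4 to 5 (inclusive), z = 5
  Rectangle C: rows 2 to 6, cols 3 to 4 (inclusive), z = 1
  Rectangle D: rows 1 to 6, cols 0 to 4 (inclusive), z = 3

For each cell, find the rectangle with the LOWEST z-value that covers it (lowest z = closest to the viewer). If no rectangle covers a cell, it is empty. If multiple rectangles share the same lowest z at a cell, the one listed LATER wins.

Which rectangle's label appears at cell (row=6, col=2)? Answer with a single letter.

Check cell (6,2):
  A: rows 5-6 cols 1-3 z=4 -> covers; best now A (z=4)
  B: rows 7-8 cols 4-5 -> outside (row miss)
  C: rows 2-6 cols 3-4 -> outside (col miss)
  D: rows 1-6 cols 0-4 z=3 -> covers; best now D (z=3)
Winner: D at z=3

Answer: D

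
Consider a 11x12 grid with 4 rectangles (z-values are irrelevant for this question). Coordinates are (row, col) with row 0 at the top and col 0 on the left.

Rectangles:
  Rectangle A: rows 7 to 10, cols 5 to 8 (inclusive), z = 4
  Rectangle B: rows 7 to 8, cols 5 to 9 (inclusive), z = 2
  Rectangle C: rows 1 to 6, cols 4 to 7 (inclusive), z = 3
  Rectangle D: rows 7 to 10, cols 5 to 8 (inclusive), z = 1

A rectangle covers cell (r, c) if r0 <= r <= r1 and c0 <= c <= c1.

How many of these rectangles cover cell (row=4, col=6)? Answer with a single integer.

Check cell (4,6):
  A: rows 7-10 cols 5-8 -> outside (row miss)
  B: rows 7-8 cols 5-9 -> outside (row miss)
  C: rows 1-6 cols 4-7 -> covers
  D: rows 7-10 cols 5-8 -> outside (row miss)
Count covering = 1

Answer: 1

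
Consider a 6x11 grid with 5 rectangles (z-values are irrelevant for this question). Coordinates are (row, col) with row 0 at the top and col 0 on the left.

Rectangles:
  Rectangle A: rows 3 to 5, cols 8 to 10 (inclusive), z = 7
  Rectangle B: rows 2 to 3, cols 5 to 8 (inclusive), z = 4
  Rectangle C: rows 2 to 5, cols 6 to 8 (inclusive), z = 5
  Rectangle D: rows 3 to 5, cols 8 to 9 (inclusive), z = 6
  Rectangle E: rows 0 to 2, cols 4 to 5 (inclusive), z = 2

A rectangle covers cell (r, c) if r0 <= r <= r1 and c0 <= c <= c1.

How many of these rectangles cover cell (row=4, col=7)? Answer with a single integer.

Answer: 1

Derivation:
Check cell (4,7):
  A: rows 3-5 cols 8-10 -> outside (col miss)
  B: rows 2-3 cols 5-8 -> outside (row miss)
  C: rows 2-5 cols 6-8 -> covers
  D: rows 3-5 cols 8-9 -> outside (col miss)
  E: rows 0-2 cols 4-5 -> outside (row miss)
Count covering = 1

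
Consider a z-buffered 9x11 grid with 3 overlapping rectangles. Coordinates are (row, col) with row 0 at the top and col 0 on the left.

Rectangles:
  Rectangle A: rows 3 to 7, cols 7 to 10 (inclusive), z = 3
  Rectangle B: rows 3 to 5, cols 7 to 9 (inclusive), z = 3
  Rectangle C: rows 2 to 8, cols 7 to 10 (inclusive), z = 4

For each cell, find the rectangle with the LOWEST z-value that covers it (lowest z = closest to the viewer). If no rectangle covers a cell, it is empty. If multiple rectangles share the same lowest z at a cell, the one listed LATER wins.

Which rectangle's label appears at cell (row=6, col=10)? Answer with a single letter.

Check cell (6,10):
  A: rows 3-7 cols 7-10 z=3 -> covers; best now A (z=3)
  B: rows 3-5 cols 7-9 -> outside (row miss)
  C: rows 2-8 cols 7-10 z=4 -> covers; best now A (z=3)
Winner: A at z=3

Answer: A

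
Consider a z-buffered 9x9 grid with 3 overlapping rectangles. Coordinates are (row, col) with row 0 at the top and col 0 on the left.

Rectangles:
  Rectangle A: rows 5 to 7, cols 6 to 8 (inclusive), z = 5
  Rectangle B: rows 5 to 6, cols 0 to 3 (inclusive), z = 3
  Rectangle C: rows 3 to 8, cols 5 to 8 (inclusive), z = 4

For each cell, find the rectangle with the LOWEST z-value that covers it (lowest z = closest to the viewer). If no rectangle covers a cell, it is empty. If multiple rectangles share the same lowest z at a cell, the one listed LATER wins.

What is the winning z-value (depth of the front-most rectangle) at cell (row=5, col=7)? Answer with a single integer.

Answer: 4

Derivation:
Check cell (5,7):
  A: rows 5-7 cols 6-8 z=5 -> covers; best now A (z=5)
  B: rows 5-6 cols 0-3 -> outside (col miss)
  C: rows 3-8 cols 5-8 z=4 -> covers; best now C (z=4)
Winner: C at z=4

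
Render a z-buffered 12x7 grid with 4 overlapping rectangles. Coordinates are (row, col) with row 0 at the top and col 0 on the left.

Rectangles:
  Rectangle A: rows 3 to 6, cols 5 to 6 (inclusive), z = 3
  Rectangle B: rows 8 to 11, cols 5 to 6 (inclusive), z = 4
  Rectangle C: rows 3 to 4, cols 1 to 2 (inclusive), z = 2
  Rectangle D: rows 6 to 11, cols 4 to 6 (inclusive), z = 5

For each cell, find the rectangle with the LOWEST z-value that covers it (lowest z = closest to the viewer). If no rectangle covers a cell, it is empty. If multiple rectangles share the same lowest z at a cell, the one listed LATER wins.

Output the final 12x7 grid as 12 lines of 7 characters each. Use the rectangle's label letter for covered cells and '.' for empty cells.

.......
.......
.......
.CC..AA
.CC..AA
.....AA
....DAA
....DDD
....DBB
....DBB
....DBB
....DBB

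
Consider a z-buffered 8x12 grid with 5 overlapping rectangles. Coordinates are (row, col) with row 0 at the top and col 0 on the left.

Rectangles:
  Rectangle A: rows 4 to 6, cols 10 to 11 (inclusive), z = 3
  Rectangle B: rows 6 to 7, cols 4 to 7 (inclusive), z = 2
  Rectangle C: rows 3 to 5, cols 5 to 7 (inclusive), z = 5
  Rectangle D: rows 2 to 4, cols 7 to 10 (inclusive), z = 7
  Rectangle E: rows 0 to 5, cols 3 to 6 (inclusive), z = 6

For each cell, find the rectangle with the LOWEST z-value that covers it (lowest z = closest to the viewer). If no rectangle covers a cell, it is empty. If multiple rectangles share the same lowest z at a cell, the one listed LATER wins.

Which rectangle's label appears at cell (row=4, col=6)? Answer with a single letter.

Check cell (4,6):
  A: rows 4-6 cols 10-11 -> outside (col miss)
  B: rows 6-7 cols 4-7 -> outside (row miss)
  C: rows 3-5 cols 5-7 z=5 -> covers; best now C (z=5)
  D: rows 2-4 cols 7-10 -> outside (col miss)
  E: rows 0-5 cols 3-6 z=6 -> covers; best now C (z=5)
Winner: C at z=5

Answer: C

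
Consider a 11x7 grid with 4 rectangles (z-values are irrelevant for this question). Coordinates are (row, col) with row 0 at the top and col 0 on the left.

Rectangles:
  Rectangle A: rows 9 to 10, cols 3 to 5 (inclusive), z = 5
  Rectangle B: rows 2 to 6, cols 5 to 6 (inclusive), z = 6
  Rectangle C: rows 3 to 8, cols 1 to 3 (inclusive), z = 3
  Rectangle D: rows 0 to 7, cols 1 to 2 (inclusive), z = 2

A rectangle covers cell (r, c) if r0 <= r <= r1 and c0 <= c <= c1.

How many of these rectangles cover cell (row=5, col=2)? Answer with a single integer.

Answer: 2

Derivation:
Check cell (5,2):
  A: rows 9-10 cols 3-5 -> outside (row miss)
  B: rows 2-6 cols 5-6 -> outside (col miss)
  C: rows 3-8 cols 1-3 -> covers
  D: rows 0-7 cols 1-2 -> covers
Count covering = 2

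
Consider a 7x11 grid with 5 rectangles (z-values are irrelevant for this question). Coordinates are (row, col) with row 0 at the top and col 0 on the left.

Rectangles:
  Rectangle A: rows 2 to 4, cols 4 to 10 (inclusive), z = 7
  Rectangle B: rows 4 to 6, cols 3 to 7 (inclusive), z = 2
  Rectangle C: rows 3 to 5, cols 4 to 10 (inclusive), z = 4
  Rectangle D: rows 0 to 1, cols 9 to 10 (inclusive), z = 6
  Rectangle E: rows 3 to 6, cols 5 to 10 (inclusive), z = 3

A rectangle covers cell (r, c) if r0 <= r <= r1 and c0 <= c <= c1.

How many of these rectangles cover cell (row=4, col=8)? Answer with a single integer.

Answer: 3

Derivation:
Check cell (4,8):
  A: rows 2-4 cols 4-10 -> covers
  B: rows 4-6 cols 3-7 -> outside (col miss)
  C: rows 3-5 cols 4-10 -> covers
  D: rows 0-1 cols 9-10 -> outside (row miss)
  E: rows 3-6 cols 5-10 -> covers
Count covering = 3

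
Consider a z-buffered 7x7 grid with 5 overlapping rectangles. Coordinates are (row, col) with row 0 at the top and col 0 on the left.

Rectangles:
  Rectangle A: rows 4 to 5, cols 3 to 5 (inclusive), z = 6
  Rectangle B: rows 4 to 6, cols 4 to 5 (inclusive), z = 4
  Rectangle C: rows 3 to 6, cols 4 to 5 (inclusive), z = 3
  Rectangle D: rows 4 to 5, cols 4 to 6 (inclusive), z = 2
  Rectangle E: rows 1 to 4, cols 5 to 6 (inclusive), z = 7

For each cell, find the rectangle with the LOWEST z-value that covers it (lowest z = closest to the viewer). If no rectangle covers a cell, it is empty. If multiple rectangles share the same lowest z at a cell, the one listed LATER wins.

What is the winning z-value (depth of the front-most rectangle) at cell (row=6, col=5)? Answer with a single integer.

Check cell (6,5):
  A: rows 4-5 cols 3-5 -> outside (row miss)
  B: rows 4-6 cols 4-5 z=4 -> covers; best now B (z=4)
  C: rows 3-6 cols 4-5 z=3 -> covers; best now C (z=3)
  D: rows 4-5 cols 4-6 -> outside (row miss)
  E: rows 1-4 cols 5-6 -> outside (row miss)
Winner: C at z=3

Answer: 3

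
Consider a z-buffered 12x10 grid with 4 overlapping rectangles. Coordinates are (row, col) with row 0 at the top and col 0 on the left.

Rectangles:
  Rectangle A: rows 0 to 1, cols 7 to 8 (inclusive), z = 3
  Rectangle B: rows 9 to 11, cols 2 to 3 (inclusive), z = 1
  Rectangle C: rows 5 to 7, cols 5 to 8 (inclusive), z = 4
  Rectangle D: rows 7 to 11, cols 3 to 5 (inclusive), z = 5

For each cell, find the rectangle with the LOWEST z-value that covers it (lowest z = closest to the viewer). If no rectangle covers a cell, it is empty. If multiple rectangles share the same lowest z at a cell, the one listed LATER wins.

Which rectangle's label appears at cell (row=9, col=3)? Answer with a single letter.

Check cell (9,3):
  A: rows 0-1 cols 7-8 -> outside (row miss)
  B: rows 9-11 cols 2-3 z=1 -> covers; best now B (z=1)
  C: rows 5-7 cols 5-8 -> outside (row miss)
  D: rows 7-11 cols 3-5 z=5 -> covers; best now B (z=1)
Winner: B at z=1

Answer: B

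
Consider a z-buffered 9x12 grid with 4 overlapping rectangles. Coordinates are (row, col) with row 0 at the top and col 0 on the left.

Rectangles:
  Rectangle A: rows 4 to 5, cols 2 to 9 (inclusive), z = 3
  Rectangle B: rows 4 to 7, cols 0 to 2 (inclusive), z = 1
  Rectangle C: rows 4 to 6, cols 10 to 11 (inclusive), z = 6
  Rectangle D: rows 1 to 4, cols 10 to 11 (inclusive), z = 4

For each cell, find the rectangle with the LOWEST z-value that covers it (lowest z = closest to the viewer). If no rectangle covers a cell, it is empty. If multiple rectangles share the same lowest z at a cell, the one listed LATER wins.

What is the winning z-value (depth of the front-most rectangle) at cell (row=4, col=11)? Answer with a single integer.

Check cell (4,11):
  A: rows 4-5 cols 2-9 -> outside (col miss)
  B: rows 4-7 cols 0-2 -> outside (col miss)
  C: rows 4-6 cols 10-11 z=6 -> covers; best now C (z=6)
  D: rows 1-4 cols 10-11 z=4 -> covers; best now D (z=4)
Winner: D at z=4

Answer: 4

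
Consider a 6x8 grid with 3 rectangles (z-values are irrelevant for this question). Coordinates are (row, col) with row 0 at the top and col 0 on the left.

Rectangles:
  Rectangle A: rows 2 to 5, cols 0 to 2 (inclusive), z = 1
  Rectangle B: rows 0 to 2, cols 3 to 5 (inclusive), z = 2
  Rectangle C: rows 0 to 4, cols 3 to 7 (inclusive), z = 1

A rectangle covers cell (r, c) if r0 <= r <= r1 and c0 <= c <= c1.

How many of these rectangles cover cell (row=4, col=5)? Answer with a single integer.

Answer: 1

Derivation:
Check cell (4,5):
  A: rows 2-5 cols 0-2 -> outside (col miss)
  B: rows 0-2 cols 3-5 -> outside (row miss)
  C: rows 0-4 cols 3-7 -> covers
Count covering = 1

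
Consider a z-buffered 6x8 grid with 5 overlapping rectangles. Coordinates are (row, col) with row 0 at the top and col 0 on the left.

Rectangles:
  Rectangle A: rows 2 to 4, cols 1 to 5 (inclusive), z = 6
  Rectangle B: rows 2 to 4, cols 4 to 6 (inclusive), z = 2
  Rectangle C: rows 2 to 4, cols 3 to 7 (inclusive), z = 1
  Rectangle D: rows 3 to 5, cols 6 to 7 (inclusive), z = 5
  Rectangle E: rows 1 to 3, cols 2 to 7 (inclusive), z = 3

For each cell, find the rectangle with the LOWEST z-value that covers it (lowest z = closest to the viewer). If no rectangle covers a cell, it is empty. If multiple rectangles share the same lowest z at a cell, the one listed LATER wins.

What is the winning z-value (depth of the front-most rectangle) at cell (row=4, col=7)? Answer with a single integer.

Answer: 1

Derivation:
Check cell (4,7):
  A: rows 2-4 cols 1-5 -> outside (col miss)
  B: rows 2-4 cols 4-6 -> outside (col miss)
  C: rows 2-4 cols 3-7 z=1 -> covers; best now C (z=1)
  D: rows 3-5 cols 6-7 z=5 -> covers; best now C (z=1)
  E: rows 1-3 cols 2-7 -> outside (row miss)
Winner: C at z=1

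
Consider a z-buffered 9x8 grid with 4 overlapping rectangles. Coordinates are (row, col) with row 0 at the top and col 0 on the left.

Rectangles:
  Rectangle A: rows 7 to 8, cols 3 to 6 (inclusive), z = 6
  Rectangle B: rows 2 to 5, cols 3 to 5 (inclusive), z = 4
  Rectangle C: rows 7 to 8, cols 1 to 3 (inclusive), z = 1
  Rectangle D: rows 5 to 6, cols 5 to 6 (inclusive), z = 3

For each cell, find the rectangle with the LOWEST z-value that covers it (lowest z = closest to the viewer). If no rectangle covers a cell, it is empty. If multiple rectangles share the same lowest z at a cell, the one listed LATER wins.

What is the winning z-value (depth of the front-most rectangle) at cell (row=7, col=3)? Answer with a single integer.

Answer: 1

Derivation:
Check cell (7,3):
  A: rows 7-8 cols 3-6 z=6 -> covers; best now A (z=6)
  B: rows 2-5 cols 3-5 -> outside (row miss)
  C: rows 7-8 cols 1-3 z=1 -> covers; best now C (z=1)
  D: rows 5-6 cols 5-6 -> outside (row miss)
Winner: C at z=1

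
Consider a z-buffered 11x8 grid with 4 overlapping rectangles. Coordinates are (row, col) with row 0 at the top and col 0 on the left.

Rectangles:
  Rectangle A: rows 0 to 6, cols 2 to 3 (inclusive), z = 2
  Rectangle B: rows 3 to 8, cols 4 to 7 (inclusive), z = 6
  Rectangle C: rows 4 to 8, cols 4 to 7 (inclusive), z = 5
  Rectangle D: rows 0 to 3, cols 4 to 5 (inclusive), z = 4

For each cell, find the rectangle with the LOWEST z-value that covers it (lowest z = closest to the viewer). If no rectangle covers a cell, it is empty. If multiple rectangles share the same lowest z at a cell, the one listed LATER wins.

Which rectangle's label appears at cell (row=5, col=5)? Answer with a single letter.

Check cell (5,5):
  A: rows 0-6 cols 2-3 -> outside (col miss)
  B: rows 3-8 cols 4-7 z=6 -> covers; best now B (z=6)
  C: rows 4-8 cols 4-7 z=5 -> covers; best now C (z=5)
  D: rows 0-3 cols 4-5 -> outside (row miss)
Winner: C at z=5

Answer: C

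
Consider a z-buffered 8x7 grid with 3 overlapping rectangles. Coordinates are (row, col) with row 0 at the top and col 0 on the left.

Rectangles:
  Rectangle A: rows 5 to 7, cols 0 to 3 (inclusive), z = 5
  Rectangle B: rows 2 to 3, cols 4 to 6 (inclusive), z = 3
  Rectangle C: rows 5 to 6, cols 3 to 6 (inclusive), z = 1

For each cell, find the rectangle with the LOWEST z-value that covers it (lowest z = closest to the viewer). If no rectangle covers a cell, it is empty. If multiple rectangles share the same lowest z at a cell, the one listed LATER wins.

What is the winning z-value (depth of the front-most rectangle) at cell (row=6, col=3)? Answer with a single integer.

Answer: 1

Derivation:
Check cell (6,3):
  A: rows 5-7 cols 0-3 z=5 -> covers; best now A (z=5)
  B: rows 2-3 cols 4-6 -> outside (row miss)
  C: rows 5-6 cols 3-6 z=1 -> covers; best now C (z=1)
Winner: C at z=1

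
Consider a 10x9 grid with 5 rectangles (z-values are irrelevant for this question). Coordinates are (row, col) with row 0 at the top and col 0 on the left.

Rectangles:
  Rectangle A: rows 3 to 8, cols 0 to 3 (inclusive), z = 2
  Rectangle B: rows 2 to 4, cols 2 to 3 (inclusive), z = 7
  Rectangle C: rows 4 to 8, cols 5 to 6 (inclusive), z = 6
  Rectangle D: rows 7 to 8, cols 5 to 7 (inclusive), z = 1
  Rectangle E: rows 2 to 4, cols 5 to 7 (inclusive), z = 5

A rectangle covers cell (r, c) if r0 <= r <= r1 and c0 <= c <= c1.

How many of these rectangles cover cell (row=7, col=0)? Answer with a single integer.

Answer: 1

Derivation:
Check cell (7,0):
  A: rows 3-8 cols 0-3 -> covers
  B: rows 2-4 cols 2-3 -> outside (row miss)
  C: rows 4-8 cols 5-6 -> outside (col miss)
  D: rows 7-8 cols 5-7 -> outside (col miss)
  E: rows 2-4 cols 5-7 -> outside (row miss)
Count covering = 1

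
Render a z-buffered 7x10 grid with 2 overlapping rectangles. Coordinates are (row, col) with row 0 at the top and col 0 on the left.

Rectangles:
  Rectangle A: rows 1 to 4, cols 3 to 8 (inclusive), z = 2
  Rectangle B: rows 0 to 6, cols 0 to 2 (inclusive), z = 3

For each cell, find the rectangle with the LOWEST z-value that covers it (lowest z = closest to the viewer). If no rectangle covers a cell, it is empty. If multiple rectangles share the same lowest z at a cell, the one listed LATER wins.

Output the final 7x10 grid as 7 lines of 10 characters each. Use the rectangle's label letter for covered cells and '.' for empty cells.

BBB.......
BBBAAAAAA.
BBBAAAAAA.
BBBAAAAAA.
BBBAAAAAA.
BBB.......
BBB.......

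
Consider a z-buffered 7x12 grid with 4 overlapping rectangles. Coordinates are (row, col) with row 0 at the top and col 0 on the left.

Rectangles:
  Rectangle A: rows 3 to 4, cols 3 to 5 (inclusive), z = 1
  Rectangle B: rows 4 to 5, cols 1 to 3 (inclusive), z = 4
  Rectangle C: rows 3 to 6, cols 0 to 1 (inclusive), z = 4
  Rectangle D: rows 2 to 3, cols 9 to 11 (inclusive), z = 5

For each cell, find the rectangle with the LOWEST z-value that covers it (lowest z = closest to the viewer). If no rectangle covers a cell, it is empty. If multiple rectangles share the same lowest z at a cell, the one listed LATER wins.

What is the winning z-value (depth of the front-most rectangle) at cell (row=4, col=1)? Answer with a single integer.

Check cell (4,1):
  A: rows 3-4 cols 3-5 -> outside (col miss)
  B: rows 4-5 cols 1-3 z=4 -> covers; best now B (z=4)
  C: rows 3-6 cols 0-1 z=4 -> covers; best now C (z=4)
  D: rows 2-3 cols 9-11 -> outside (row miss)
Winner: C at z=4

Answer: 4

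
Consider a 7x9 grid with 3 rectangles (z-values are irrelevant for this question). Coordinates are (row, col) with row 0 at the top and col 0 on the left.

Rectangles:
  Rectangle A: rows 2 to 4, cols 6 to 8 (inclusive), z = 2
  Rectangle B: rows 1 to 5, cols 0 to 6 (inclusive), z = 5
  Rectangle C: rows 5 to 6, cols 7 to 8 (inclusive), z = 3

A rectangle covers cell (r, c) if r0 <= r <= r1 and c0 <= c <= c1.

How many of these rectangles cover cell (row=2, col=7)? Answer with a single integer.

Check cell (2,7):
  A: rows 2-4 cols 6-8 -> covers
  B: rows 1-5 cols 0-6 -> outside (col miss)
  C: rows 5-6 cols 7-8 -> outside (row miss)
Count covering = 1

Answer: 1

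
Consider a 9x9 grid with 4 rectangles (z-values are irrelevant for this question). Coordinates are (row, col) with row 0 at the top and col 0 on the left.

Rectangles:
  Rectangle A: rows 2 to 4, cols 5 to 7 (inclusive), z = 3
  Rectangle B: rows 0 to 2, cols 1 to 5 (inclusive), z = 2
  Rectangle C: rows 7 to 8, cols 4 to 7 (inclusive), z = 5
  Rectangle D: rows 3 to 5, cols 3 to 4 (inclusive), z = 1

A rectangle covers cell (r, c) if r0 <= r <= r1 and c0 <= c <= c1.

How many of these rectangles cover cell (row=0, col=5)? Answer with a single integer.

Answer: 1

Derivation:
Check cell (0,5):
  A: rows 2-4 cols 5-7 -> outside (row miss)
  B: rows 0-2 cols 1-5 -> covers
  C: rows 7-8 cols 4-7 -> outside (row miss)
  D: rows 3-5 cols 3-4 -> outside (row miss)
Count covering = 1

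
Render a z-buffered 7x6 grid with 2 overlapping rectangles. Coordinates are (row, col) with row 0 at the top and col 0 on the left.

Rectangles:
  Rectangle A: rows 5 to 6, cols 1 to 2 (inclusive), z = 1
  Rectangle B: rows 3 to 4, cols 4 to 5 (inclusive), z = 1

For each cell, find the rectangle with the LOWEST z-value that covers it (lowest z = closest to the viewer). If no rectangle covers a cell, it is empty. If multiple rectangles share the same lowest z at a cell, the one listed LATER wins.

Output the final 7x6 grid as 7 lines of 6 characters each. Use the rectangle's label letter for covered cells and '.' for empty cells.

......
......
......
....BB
....BB
.AA...
.AA...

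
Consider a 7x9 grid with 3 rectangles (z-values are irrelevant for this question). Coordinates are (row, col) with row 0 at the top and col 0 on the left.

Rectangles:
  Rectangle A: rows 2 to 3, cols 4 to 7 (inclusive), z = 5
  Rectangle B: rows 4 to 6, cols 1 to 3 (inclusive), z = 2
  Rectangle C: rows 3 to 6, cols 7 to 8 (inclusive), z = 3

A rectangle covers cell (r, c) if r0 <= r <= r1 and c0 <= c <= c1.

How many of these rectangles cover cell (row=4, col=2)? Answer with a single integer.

Answer: 1

Derivation:
Check cell (4,2):
  A: rows 2-3 cols 4-7 -> outside (row miss)
  B: rows 4-6 cols 1-3 -> covers
  C: rows 3-6 cols 7-8 -> outside (col miss)
Count covering = 1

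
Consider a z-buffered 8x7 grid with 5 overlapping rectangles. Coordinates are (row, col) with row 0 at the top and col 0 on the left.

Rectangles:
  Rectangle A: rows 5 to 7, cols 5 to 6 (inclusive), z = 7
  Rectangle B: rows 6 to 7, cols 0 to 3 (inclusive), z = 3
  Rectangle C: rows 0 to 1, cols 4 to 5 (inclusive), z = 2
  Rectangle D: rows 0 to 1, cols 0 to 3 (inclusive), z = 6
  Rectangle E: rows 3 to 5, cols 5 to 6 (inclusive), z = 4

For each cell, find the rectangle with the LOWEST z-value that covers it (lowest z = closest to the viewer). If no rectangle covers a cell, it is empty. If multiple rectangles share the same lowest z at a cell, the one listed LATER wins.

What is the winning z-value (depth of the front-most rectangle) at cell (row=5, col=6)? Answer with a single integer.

Answer: 4

Derivation:
Check cell (5,6):
  A: rows 5-7 cols 5-6 z=7 -> covers; best now A (z=7)
  B: rows 6-7 cols 0-3 -> outside (row miss)
  C: rows 0-1 cols 4-5 -> outside (row miss)
  D: rows 0-1 cols 0-3 -> outside (row miss)
  E: rows 3-5 cols 5-6 z=4 -> covers; best now E (z=4)
Winner: E at z=4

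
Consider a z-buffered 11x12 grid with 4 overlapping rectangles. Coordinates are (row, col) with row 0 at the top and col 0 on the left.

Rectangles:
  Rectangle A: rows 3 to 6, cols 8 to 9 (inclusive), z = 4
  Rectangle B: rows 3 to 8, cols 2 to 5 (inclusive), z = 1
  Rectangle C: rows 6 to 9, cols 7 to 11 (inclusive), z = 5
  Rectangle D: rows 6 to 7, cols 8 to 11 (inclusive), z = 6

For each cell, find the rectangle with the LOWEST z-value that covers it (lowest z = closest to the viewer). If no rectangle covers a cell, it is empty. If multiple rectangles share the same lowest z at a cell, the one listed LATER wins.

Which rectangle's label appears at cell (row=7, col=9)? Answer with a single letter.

Answer: C

Derivation:
Check cell (7,9):
  A: rows 3-6 cols 8-9 -> outside (row miss)
  B: rows 3-8 cols 2-5 -> outside (col miss)
  C: rows 6-9 cols 7-11 z=5 -> covers; best now C (z=5)
  D: rows 6-7 cols 8-11 z=6 -> covers; best now C (z=5)
Winner: C at z=5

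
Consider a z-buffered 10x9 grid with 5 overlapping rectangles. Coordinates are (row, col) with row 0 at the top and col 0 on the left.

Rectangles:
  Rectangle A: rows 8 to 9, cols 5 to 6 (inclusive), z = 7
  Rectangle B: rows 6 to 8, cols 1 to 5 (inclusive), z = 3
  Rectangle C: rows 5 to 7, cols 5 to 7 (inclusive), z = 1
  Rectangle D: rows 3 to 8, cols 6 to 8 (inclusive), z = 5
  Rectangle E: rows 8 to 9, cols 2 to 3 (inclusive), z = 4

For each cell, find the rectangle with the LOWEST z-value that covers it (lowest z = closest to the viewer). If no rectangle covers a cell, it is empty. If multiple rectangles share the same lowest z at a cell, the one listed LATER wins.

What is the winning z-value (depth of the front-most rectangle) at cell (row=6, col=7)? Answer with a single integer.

Answer: 1

Derivation:
Check cell (6,7):
  A: rows 8-9 cols 5-6 -> outside (row miss)
  B: rows 6-8 cols 1-5 -> outside (col miss)
  C: rows 5-7 cols 5-7 z=1 -> covers; best now C (z=1)
  D: rows 3-8 cols 6-8 z=5 -> covers; best now C (z=1)
  E: rows 8-9 cols 2-3 -> outside (row miss)
Winner: C at z=1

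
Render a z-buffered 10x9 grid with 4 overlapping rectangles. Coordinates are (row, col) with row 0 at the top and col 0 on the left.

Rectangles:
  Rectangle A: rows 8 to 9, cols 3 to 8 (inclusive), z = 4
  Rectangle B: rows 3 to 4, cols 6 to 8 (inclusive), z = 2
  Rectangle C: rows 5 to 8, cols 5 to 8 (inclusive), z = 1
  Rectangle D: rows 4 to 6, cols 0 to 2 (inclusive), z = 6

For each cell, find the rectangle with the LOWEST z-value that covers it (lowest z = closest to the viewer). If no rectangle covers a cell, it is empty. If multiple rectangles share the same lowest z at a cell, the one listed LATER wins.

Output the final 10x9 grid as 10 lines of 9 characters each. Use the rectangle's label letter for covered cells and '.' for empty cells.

.........
.........
.........
......BBB
DDD...BBB
DDD..CCCC
DDD..CCCC
.....CCCC
...AACCCC
...AAAAAA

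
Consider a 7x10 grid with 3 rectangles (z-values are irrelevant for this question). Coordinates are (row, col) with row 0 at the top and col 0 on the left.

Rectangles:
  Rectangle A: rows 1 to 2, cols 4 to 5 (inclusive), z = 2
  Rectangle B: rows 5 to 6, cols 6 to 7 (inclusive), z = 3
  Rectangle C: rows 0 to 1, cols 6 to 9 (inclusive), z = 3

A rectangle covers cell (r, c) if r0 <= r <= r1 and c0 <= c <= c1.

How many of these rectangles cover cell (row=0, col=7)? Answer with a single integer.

Answer: 1

Derivation:
Check cell (0,7):
  A: rows 1-2 cols 4-5 -> outside (row miss)
  B: rows 5-6 cols 6-7 -> outside (row miss)
  C: rows 0-1 cols 6-9 -> covers
Count covering = 1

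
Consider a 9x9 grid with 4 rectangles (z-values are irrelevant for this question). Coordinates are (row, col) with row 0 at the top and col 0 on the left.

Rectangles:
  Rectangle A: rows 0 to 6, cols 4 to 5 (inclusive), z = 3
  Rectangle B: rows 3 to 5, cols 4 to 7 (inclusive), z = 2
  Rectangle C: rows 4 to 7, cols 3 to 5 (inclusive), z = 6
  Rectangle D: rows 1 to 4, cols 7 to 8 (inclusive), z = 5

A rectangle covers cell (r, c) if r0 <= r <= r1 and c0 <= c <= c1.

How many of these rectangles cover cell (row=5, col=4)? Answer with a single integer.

Answer: 3

Derivation:
Check cell (5,4):
  A: rows 0-6 cols 4-5 -> covers
  B: rows 3-5 cols 4-7 -> covers
  C: rows 4-7 cols 3-5 -> covers
  D: rows 1-4 cols 7-8 -> outside (row miss)
Count covering = 3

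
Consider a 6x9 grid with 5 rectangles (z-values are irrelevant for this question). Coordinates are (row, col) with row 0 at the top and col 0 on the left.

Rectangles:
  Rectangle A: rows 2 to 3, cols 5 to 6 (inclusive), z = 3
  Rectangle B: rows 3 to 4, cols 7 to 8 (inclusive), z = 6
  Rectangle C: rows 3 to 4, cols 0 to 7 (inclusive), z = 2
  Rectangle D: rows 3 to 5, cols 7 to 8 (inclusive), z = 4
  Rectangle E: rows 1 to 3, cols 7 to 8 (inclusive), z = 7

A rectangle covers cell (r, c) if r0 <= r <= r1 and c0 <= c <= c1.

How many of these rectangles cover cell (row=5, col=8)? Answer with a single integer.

Answer: 1

Derivation:
Check cell (5,8):
  A: rows 2-3 cols 5-6 -> outside (row miss)
  B: rows 3-4 cols 7-8 -> outside (row miss)
  C: rows 3-4 cols 0-7 -> outside (row miss)
  D: rows 3-5 cols 7-8 -> covers
  E: rows 1-3 cols 7-8 -> outside (row miss)
Count covering = 1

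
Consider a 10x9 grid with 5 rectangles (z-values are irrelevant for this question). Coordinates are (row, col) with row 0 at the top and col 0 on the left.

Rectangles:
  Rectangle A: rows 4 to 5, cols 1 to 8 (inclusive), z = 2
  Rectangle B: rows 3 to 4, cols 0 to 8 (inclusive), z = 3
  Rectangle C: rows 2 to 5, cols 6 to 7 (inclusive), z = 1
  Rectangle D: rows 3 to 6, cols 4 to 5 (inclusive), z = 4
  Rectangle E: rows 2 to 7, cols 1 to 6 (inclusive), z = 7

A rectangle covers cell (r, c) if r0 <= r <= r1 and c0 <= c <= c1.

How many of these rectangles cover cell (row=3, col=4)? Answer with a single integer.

Check cell (3,4):
  A: rows 4-5 cols 1-8 -> outside (row miss)
  B: rows 3-4 cols 0-8 -> covers
  C: rows 2-5 cols 6-7 -> outside (col miss)
  D: rows 3-6 cols 4-5 -> covers
  E: rows 2-7 cols 1-6 -> covers
Count covering = 3

Answer: 3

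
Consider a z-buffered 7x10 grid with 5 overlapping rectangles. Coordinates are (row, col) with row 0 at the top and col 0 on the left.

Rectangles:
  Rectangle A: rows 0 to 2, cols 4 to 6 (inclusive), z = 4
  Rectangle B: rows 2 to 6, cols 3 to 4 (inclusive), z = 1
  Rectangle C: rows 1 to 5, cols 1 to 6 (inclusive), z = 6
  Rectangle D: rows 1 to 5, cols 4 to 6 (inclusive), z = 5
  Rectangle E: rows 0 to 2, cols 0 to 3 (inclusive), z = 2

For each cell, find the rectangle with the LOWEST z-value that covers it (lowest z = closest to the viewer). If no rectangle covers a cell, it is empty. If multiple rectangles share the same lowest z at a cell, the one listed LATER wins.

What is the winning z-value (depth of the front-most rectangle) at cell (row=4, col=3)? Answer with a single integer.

Check cell (4,3):
  A: rows 0-2 cols 4-6 -> outside (row miss)
  B: rows 2-6 cols 3-4 z=1 -> covers; best now B (z=1)
  C: rows 1-5 cols 1-6 z=6 -> covers; best now B (z=1)
  D: rows 1-5 cols 4-6 -> outside (col miss)
  E: rows 0-2 cols 0-3 -> outside (row miss)
Winner: B at z=1

Answer: 1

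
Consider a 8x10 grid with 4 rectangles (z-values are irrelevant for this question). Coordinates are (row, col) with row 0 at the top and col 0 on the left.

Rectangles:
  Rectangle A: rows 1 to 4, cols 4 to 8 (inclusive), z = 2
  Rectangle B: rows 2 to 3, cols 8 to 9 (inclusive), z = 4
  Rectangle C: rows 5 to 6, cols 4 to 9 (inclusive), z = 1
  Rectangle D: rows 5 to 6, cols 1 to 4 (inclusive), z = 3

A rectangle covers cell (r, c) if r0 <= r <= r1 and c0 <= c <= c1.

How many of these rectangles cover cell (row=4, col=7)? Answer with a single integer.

Answer: 1

Derivation:
Check cell (4,7):
  A: rows 1-4 cols 4-8 -> covers
  B: rows 2-3 cols 8-9 -> outside (row miss)
  C: rows 5-6 cols 4-9 -> outside (row miss)
  D: rows 5-6 cols 1-4 -> outside (row miss)
Count covering = 1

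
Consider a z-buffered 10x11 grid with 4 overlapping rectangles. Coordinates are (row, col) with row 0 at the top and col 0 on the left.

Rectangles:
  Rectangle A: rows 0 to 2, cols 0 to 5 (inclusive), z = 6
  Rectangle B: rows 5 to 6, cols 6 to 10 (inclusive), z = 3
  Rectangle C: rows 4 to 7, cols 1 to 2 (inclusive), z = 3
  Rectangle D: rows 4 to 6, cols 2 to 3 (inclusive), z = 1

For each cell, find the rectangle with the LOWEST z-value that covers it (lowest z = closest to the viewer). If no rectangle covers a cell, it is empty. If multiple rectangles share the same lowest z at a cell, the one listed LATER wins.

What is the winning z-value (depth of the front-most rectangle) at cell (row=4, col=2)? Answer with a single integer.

Answer: 1

Derivation:
Check cell (4,2):
  A: rows 0-2 cols 0-5 -> outside (row miss)
  B: rows 5-6 cols 6-10 -> outside (row miss)
  C: rows 4-7 cols 1-2 z=3 -> covers; best now C (z=3)
  D: rows 4-6 cols 2-3 z=1 -> covers; best now D (z=1)
Winner: D at z=1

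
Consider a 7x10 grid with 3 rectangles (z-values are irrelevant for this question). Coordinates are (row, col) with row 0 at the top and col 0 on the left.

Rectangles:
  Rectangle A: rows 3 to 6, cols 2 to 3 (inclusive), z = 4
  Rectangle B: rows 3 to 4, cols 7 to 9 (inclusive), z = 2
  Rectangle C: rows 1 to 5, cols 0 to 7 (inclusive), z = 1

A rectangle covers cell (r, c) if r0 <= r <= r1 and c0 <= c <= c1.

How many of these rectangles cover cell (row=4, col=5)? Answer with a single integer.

Check cell (4,5):
  A: rows 3-6 cols 2-3 -> outside (col miss)
  B: rows 3-4 cols 7-9 -> outside (col miss)
  C: rows 1-5 cols 0-7 -> covers
Count covering = 1

Answer: 1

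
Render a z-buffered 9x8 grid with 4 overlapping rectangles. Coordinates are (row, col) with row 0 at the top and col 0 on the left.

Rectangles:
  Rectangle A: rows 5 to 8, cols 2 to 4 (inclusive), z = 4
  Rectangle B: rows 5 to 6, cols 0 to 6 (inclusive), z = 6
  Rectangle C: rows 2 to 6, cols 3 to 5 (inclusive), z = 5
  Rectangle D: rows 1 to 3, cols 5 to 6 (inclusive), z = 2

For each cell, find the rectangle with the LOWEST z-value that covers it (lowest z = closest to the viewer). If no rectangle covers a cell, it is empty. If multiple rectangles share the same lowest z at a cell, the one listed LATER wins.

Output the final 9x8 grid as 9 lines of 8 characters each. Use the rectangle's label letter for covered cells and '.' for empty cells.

........
.....DD.
...CCDD.
...CCDD.
...CCC..
BBAAACB.
BBAAACB.
..AAA...
..AAA...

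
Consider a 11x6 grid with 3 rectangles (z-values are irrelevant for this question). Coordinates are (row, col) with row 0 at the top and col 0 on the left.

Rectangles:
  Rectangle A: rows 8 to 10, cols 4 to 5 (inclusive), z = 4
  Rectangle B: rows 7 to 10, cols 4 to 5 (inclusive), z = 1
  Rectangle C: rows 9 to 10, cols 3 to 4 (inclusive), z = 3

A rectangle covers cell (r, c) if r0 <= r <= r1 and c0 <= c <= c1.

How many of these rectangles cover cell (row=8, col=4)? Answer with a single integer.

Answer: 2

Derivation:
Check cell (8,4):
  A: rows 8-10 cols 4-5 -> covers
  B: rows 7-10 cols 4-5 -> covers
  C: rows 9-10 cols 3-4 -> outside (row miss)
Count covering = 2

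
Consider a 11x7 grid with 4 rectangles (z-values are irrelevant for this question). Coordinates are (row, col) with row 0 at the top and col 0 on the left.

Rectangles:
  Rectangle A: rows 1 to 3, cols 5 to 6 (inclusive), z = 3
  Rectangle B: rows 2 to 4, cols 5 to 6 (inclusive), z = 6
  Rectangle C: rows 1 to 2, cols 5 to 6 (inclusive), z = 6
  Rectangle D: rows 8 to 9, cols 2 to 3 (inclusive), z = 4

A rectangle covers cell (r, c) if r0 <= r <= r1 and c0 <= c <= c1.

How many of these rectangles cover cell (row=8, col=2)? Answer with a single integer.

Check cell (8,2):
  A: rows 1-3 cols 5-6 -> outside (row miss)
  B: rows 2-4 cols 5-6 -> outside (row miss)
  C: rows 1-2 cols 5-6 -> outside (row miss)
  D: rows 8-9 cols 2-3 -> covers
Count covering = 1

Answer: 1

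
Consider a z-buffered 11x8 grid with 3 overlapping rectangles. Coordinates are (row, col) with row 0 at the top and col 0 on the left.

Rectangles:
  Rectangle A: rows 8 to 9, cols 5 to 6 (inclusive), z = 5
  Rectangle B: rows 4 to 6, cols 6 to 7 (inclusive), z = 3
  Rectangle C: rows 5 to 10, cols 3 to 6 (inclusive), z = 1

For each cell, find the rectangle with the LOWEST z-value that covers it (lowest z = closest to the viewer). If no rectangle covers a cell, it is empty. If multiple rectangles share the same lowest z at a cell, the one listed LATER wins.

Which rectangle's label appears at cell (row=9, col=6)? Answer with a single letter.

Check cell (9,6):
  A: rows 8-9 cols 5-6 z=5 -> covers; best now A (z=5)
  B: rows 4-6 cols 6-7 -> outside (row miss)
  C: rows 5-10 cols 3-6 z=1 -> covers; best now C (z=1)
Winner: C at z=1

Answer: C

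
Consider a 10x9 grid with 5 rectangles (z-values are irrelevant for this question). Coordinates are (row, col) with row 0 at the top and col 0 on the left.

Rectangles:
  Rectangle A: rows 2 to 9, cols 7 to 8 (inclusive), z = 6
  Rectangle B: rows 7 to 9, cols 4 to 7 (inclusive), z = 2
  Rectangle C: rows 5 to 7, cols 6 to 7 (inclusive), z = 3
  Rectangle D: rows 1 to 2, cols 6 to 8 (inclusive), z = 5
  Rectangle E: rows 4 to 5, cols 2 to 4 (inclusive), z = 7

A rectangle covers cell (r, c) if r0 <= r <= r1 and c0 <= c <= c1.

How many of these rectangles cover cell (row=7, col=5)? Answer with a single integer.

Check cell (7,5):
  A: rows 2-9 cols 7-8 -> outside (col miss)
  B: rows 7-9 cols 4-7 -> covers
  C: rows 5-7 cols 6-7 -> outside (col miss)
  D: rows 1-2 cols 6-8 -> outside (row miss)
  E: rows 4-5 cols 2-4 -> outside (row miss)
Count covering = 1

Answer: 1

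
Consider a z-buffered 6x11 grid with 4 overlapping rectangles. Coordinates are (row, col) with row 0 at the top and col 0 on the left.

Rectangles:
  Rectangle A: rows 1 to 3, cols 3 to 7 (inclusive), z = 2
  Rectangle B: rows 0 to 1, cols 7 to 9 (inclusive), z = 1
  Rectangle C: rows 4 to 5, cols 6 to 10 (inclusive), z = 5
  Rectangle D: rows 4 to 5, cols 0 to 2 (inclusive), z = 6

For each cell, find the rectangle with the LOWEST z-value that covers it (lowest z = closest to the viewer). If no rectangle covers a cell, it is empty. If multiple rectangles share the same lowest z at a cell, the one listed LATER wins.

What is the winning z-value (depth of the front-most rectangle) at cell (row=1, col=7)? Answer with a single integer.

Answer: 1

Derivation:
Check cell (1,7):
  A: rows 1-3 cols 3-7 z=2 -> covers; best now A (z=2)
  B: rows 0-1 cols 7-9 z=1 -> covers; best now B (z=1)
  C: rows 4-5 cols 6-10 -> outside (row miss)
  D: rows 4-5 cols 0-2 -> outside (row miss)
Winner: B at z=1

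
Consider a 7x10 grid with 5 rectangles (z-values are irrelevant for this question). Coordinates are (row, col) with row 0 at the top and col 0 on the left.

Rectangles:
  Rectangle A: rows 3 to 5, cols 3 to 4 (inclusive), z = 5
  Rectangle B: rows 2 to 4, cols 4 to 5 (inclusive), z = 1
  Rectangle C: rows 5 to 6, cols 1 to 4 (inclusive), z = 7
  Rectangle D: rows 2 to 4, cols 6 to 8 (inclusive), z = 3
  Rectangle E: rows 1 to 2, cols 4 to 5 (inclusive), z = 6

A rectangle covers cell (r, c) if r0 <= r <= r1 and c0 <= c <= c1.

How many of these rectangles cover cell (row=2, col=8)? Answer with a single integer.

Answer: 1

Derivation:
Check cell (2,8):
  A: rows 3-5 cols 3-4 -> outside (row miss)
  B: rows 2-4 cols 4-5 -> outside (col miss)
  C: rows 5-6 cols 1-4 -> outside (row miss)
  D: rows 2-4 cols 6-8 -> covers
  E: rows 1-2 cols 4-5 -> outside (col miss)
Count covering = 1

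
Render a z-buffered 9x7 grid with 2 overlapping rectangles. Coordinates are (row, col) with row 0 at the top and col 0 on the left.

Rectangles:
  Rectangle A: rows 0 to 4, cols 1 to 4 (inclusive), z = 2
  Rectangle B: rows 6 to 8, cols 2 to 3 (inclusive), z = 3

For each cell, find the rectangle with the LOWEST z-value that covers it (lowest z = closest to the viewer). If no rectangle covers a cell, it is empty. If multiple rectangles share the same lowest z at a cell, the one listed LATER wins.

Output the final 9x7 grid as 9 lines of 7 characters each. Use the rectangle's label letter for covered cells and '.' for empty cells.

.AAAA..
.AAAA..
.AAAA..
.AAAA..
.AAAA..
.......
..BB...
..BB...
..BB...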